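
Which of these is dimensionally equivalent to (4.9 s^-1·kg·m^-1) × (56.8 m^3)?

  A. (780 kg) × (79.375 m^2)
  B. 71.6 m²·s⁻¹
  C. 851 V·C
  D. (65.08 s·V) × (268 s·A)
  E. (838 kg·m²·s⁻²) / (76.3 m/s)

D.

Reference: [kg·m⁻¹·s⁻¹] · [m³] = kg·m²·s⁻¹.
Each option:
  A. [kg] · [m²] = kg·m²
  B. m²·s⁻¹
  C. C·V = s·A·J·C⁻¹ = kg·m²·s⁻²
  D. [kg·m²·s⁻²·A⁻¹] · [s·A] = kg·m²·s⁻¹  ← same
  E. [kg·m²·s⁻²] / [m·s⁻¹] = kg·m·s⁻¹
Only D. matches kg·m²·s⁻¹.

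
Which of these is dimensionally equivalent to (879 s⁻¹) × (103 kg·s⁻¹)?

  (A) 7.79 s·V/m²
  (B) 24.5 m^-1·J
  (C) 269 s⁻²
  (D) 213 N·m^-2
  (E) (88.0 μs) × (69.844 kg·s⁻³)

Reference: [s⁻¹] · [kg·s⁻¹] = kg·s⁻².
Each option:
  (A) V·s·m⁻² = J·C⁻¹·s·m⁻² = kg·s⁻²·A⁻¹
  (B) J·m⁻¹ = N·m·m⁻¹ = kg·m·s⁻²
  (C) s⁻²
  (D) N·m⁻² = kg·m·s⁻²·m⁻² = kg·m⁻¹·s⁻²
  (E) [s] · [kg·s⁻³] = kg·s⁻²  ← same
Only (E) matches kg·s⁻².

(E)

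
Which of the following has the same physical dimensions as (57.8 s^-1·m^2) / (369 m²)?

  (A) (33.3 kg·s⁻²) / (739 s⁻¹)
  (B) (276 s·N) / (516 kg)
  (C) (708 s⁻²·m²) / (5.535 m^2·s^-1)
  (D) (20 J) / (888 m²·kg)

Reference: [m²·s⁻¹] / [m²] = s⁻¹.
Each option:
  (A) [kg·s⁻²] / [s⁻¹] = kg·s⁻¹
  (B) [kg·m·s⁻¹] / [kg] = m·s⁻¹
  (C) [m²·s⁻²] / [m²·s⁻¹] = s⁻¹  ← same
  (D) [kg·m²·s⁻²] / [kg·m²] = s⁻²
Only (C) matches s⁻¹.

(C)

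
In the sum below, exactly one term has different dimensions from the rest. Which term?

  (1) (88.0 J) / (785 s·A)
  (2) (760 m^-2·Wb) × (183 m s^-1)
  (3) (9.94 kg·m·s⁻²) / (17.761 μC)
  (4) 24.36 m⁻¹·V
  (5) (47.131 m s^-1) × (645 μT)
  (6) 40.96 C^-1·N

Dimensions:
  (1) [kg·m²·s⁻²] / [s·A] = kg·m²·s⁻³·A⁻¹
  (2) [kg·s⁻²·A⁻¹] · [m·s⁻¹] = kg·m·s⁻³·A⁻¹
  (3) [kg·m·s⁻²] / [s·A] = kg·m·s⁻³·A⁻¹
  (4) V·m⁻¹ = J·C⁻¹·m⁻¹ = kg·m·s⁻³·A⁻¹
  (5) [m·s⁻¹] · [kg·s⁻²·A⁻¹] = kg·m·s⁻³·A⁻¹
  (6) N·C⁻¹ = kg·m·s⁻²·(s·A)⁻¹ = kg·m·s⁻³·A⁻¹
All reduce to kg·m·s⁻³·A⁻¹ except (1), which is kg·m²·s⁻³·A⁻¹.

(1)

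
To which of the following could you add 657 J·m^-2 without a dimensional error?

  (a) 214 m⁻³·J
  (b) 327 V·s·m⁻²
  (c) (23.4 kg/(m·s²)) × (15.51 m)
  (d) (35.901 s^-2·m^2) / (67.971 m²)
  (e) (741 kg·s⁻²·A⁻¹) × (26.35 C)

(c)

Reference: J·m⁻² = N·m·m⁻² = kg·s⁻².
Each option:
  (a) J·m⁻³ = N·m·m⁻³ = kg·m⁻¹·s⁻²
  (b) V·s·m⁻² = J·C⁻¹·s·m⁻² = kg·s⁻²·A⁻¹
  (c) [kg·m⁻¹·s⁻²] · [m] = kg·s⁻²  ← same
  (d) [m²·s⁻²] / [m²] = s⁻²
  (e) [kg·s⁻²·A⁻¹] · [s·A] = kg·s⁻¹
Only (c) matches kg·s⁻².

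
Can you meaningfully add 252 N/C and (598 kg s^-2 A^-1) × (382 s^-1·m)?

Reduce each to base SI dimensions:
  252 N/C:  N·C⁻¹ = kg·m·s⁻²·(s·A)⁻¹ = kg·m·s⁻³·A⁻¹
  (598 kg s^-2 A^-1) × (382 s^-1·m):  [kg·s⁻²·A⁻¹] · [m·s⁻¹] = kg·m·s⁻³·A⁻¹
Both are kg·m·s⁻³·A⁻¹, so they have the same dimensions and can be added.

Yes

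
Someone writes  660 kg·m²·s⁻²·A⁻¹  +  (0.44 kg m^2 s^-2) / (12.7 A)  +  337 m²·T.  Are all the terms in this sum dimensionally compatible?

In SI base units:
  660 kg·m²·s⁻²·A⁻¹:  kg·m²·s⁻²·A⁻¹
  (0.44 kg m^2 s^-2) / (12.7 A):  [kg·m²·s⁻²] / [A] = kg·m²·s⁻²·A⁻¹
  337 m²·T:  T·m² = Wb·m⁻²·m² = kg·m²·s⁻²·A⁻¹
Every term reduces to kg·m²·s⁻²·A⁻¹.

Yes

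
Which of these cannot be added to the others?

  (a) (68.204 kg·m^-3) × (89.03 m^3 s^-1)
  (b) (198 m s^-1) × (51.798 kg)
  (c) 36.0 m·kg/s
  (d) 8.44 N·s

Reduce each to base SI dimensions:
  (a) [kg·m⁻³] · [m³·s⁻¹] = kg·s⁻¹
  (b) [m·s⁻¹] · [kg] = kg·m·s⁻¹
  (c) kg·m·s⁻¹
  (d) N·s = kg·m·s⁻²·s = kg·m·s⁻¹
All reduce to kg·m·s⁻¹ except (a), which is kg·s⁻¹.

(a)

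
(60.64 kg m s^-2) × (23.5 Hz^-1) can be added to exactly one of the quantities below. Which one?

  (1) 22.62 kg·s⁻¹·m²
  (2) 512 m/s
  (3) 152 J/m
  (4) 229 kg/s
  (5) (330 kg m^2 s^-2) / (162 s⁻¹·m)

Reference: [kg·m·s⁻²] · [s] = kg·m·s⁻¹.
Each option:
  (1) kg·m²·s⁻¹
  (2) m·s⁻¹
  (3) J·m⁻¹ = N·m·m⁻¹ = kg·m·s⁻²
  (4) kg·s⁻¹
  (5) [kg·m²·s⁻²] / [m·s⁻¹] = kg·m·s⁻¹  ← same
Only (5) matches kg·m·s⁻¹.

(5)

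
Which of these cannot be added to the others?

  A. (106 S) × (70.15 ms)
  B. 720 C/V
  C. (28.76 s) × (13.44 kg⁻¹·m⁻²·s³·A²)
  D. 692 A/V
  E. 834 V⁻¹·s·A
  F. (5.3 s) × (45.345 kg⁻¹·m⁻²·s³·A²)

D.

In SI base units:
  A. [kg⁻¹·m⁻²·s³·A²] · [s] = kg⁻¹·m⁻²·s⁴·A²
  B. C·V⁻¹ = s·A·(J·C⁻¹)⁻¹ = kg⁻¹·m⁻²·s⁴·A²
  C. [s] · [kg⁻¹·m⁻²·s³·A²] = kg⁻¹·m⁻²·s⁴·A²
  D. A·V⁻¹ = A·(J·C⁻¹)⁻¹ = kg⁻¹·m⁻²·s³·A²
  E. A·s·V⁻¹ = A·s·(J·C⁻¹)⁻¹ = kg⁻¹·m⁻²·s⁴·A²
  F. [s] · [kg⁻¹·m⁻²·s³·A²] = kg⁻¹·m⁻²·s⁴·A²
All reduce to kg⁻¹·m⁻²·s⁴·A² except D., which is kg⁻¹·m⁻²·s³·A².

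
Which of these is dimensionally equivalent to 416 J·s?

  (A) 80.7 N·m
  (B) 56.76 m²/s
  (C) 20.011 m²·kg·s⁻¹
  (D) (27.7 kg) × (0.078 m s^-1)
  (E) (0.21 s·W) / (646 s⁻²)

Reference: J·s = N·m·s = kg·m²·s⁻¹.
Each option:
  (A) N·m = kg·m·s⁻²·m = kg·m²·s⁻²
  (B) m²·s⁻¹
  (C) kg·m²·s⁻¹  ← same
  (D) [kg] · [m·s⁻¹] = kg·m·s⁻¹
  (E) [kg·m²·s⁻²] / [s⁻²] = kg·m²
Only (C) matches kg·m²·s⁻¹.

(C)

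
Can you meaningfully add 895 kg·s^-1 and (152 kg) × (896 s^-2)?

No

Dimensions:
  895 kg·s^-1:  kg·s⁻¹
  (152 kg) × (896 s^-2):  [kg] · [s⁻²] = kg·s⁻²
kg·s⁻¹ ≠ kg·s⁻², so they cannot be added.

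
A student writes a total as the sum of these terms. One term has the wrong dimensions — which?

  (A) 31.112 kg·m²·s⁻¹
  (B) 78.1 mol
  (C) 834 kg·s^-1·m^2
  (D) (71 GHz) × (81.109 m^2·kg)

Reduce each to base SI dimensions:
  (A) kg·m²·s⁻¹
  (B) mol
  (C) kg·m²·s⁻¹
  (D) [s⁻¹] · [kg·m²] = kg·m²·s⁻¹
All reduce to kg·m²·s⁻¹ except (B), which is mol.

(B)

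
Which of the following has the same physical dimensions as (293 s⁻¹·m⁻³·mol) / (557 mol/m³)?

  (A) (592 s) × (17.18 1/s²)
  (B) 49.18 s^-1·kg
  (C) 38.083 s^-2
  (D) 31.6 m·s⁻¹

Reference: [m⁻³·s⁻¹·mol] / [m⁻³·mol] = s⁻¹.
Each option:
  (A) [s] · [s⁻²] = s⁻¹  ← same
  (B) kg·s⁻¹
  (C) s⁻²
  (D) m·s⁻¹
Only (A) matches s⁻¹.

(A)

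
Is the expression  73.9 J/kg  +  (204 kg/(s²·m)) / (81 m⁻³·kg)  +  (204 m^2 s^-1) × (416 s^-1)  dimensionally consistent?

Yes

Expand each in SI base units:
  73.9 J/kg:  J·kg⁻¹ = N·m·kg⁻¹ = m²·s⁻²
  (204 kg/(s²·m)) / (81 m⁻³·kg):  [kg·m⁻¹·s⁻²] / [kg·m⁻³] = m²·s⁻²
  (204 m^2 s^-1) × (416 s^-1):  [m²·s⁻¹] · [s⁻¹] = m²·s⁻²
Every term reduces to m²·s⁻².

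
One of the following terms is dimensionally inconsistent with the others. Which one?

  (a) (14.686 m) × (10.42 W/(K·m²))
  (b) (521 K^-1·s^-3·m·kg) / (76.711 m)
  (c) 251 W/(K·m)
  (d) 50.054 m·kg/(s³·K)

Dimensions:
  (a) [m] · [kg·s⁻³·K⁻¹] = kg·m·s⁻³·K⁻¹
  (b) [kg·m·s⁻³·K⁻¹] / [m] = kg·s⁻³·K⁻¹
  (c) W·m⁻¹·K⁻¹ = J·s⁻¹·m⁻¹·K⁻¹ = kg·m·s⁻³·K⁻¹
  (d) kg·m·s⁻³·K⁻¹
All reduce to kg·m·s⁻³·K⁻¹ except (b), which is kg·s⁻³·K⁻¹.

(b)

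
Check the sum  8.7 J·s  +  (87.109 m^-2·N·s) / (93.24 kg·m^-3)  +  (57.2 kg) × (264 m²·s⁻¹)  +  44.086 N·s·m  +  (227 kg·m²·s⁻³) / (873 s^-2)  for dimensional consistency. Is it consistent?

No

Expand each in SI base units:
  8.7 J·s:  J·s = N·m·s = kg·m²·s⁻¹
  (87.109 m^-2·N·s) / (93.24 kg·m^-3):  [kg·m⁻¹·s⁻¹] / [kg·m⁻³] = m²·s⁻¹
  (57.2 kg) × (264 m²·s⁻¹):  [kg] · [m²·s⁻¹] = kg·m²·s⁻¹
  44.086 N·s·m:  N·m·s = kg·m·s⁻²·m·s = kg·m²·s⁻¹
  (227 kg·m²·s⁻³) / (873 s^-2):  [kg·m²·s⁻³] / [s⁻²] = kg·m²·s⁻¹
The terms do not share a single dimension (kg·m²·s⁻¹ vs m²·s⁻¹).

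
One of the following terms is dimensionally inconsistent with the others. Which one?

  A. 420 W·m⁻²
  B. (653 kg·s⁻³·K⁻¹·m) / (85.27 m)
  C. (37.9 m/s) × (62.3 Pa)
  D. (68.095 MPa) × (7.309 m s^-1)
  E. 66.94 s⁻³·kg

Work out the base dimensions of each:
  A. W·m⁻² = J·s⁻¹·m⁻² = kg·s⁻³
  B. [kg·m·s⁻³·K⁻¹] / [m] = kg·s⁻³·K⁻¹
  C. [m·s⁻¹] · [kg·m⁻¹·s⁻²] = kg·s⁻³
  D. [kg·m⁻¹·s⁻²] · [m·s⁻¹] = kg·s⁻³
  E. kg·s⁻³
All reduce to kg·s⁻³ except B., which is kg·s⁻³·K⁻¹.

B.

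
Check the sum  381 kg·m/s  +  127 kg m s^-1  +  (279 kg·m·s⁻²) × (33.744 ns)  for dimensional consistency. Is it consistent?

Work out the base dimensions of each:
  381 kg·m/s:  kg·m·s⁻¹
  127 kg m s^-1:  kg·m·s⁻¹
  (279 kg·m·s⁻²) × (33.744 ns):  [kg·m·s⁻²] · [s] = kg·m·s⁻¹
Every term reduces to kg·m·s⁻¹.

Yes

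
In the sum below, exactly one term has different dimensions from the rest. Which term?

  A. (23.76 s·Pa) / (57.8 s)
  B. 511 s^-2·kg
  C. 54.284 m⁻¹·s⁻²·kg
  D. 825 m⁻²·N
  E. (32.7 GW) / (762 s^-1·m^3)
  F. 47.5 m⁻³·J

B.

Expand each in SI base units:
  A. [kg·m⁻¹·s⁻¹] / [s] = kg·m⁻¹·s⁻²
  B. kg·s⁻²
  C. kg·m⁻¹·s⁻²
  D. N·m⁻² = kg·m·s⁻²·m⁻² = kg·m⁻¹·s⁻²
  E. [kg·m²·s⁻³] / [m³·s⁻¹] = kg·m⁻¹·s⁻²
  F. J·m⁻³ = N·m·m⁻³ = kg·m⁻¹·s⁻²
All reduce to kg·m⁻¹·s⁻² except B., which is kg·s⁻².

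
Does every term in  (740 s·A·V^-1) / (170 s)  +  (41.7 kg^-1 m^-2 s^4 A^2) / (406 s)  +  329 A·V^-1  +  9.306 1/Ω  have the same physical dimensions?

Dimensions:
  (740 s·A·V^-1) / (170 s):  [kg⁻¹·m⁻²·s⁴·A²] / [s] = kg⁻¹·m⁻²·s³·A²
  (41.7 kg^-1 m^-2 s^4 A^2) / (406 s):  [kg⁻¹·m⁻²·s⁴·A²] / [s] = kg⁻¹·m⁻²·s³·A²
  329 A·V^-1:  A·V⁻¹ = A·(J·C⁻¹)⁻¹ = kg⁻¹·m⁻²·s³·A²
  9.306 1/Ω:  Ω⁻¹ = (V·A⁻¹)⁻¹ = kg⁻¹·m⁻²·s³·A²
Every term reduces to kg⁻¹·m⁻²·s³·A².

Yes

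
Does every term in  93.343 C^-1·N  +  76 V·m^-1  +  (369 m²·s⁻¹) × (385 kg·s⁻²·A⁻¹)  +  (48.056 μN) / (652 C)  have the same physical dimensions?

No

Dimensions:
  93.343 C^-1·N:  N·C⁻¹ = kg·m·s⁻²·(s·A)⁻¹ = kg·m·s⁻³·A⁻¹
  76 V·m^-1:  V·m⁻¹ = J·C⁻¹·m⁻¹ = kg·m·s⁻³·A⁻¹
  (369 m²·s⁻¹) × (385 kg·s⁻²·A⁻¹):  [m²·s⁻¹] · [kg·s⁻²·A⁻¹] = kg·m²·s⁻³·A⁻¹
  (48.056 μN) / (652 C):  [kg·m·s⁻²] / [s·A] = kg·m·s⁻³·A⁻¹
The terms do not share a single dimension (kg·m²·s⁻³·A⁻¹ vs kg·m·s⁻³·A⁻¹).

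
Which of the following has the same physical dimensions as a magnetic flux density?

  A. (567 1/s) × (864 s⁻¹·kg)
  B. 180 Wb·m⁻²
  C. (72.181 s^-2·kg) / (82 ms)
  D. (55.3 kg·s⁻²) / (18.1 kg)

Reference: [magnetic flux density] = kg·s⁻²·A⁻¹.
Each option:
  A. [s⁻¹] · [kg·s⁻¹] = kg·s⁻²
  B. Wb·m⁻² = V·s·m⁻² = kg·s⁻²·A⁻¹  ← same
  C. [kg·s⁻²] / [s] = kg·s⁻³
  D. [kg·s⁻²] / [kg] = s⁻²
Only B. matches kg·s⁻²·A⁻¹.

B.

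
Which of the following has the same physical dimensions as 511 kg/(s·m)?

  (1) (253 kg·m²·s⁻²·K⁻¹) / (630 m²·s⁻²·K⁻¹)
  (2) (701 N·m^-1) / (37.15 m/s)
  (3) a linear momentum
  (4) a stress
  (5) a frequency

(2)

Reference: kg·m⁻¹·s⁻¹.
Each option:
  (1) [kg·m²·s⁻²·K⁻¹] / [m²·s⁻²·K⁻¹] = kg
  (2) [kg·s⁻²] / [m·s⁻¹] = kg·m⁻¹·s⁻¹  ← same
  (3) [linear momentum] = kg·m·s⁻¹
  (4) [stress] = kg·m⁻¹·s⁻²
  (5) [frequency] = s⁻¹
Only (2) matches kg·m⁻¹·s⁻¹.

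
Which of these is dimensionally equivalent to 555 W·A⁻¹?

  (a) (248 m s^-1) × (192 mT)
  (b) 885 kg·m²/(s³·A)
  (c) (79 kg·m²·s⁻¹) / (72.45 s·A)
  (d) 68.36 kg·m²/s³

Reference: W·A⁻¹ = J·s⁻¹·A⁻¹ = kg·m²·s⁻³·A⁻¹.
Each option:
  (a) [m·s⁻¹] · [kg·s⁻²·A⁻¹] = kg·m·s⁻³·A⁻¹
  (b) kg·m²·s⁻³·A⁻¹  ← same
  (c) [kg·m²·s⁻¹] / [s·A] = kg·m²·s⁻²·A⁻¹
  (d) kg·m²·s⁻³
Only (b) matches kg·m²·s⁻³·A⁻¹.

(b)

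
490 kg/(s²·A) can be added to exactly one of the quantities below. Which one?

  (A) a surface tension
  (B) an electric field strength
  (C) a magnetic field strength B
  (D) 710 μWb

(C)

Reference: kg·s⁻²·A⁻¹.
Each option:
  (A) [surface tension] = kg·s⁻²
  (B) [electric field strength] = kg·m·s⁻³·A⁻¹
  (C) [magnetic field strength B] = kg·s⁻²·A⁻¹  ← same
  (D) Wb = V·s = kg·m²·s⁻²·A⁻¹
Only (C) matches kg·s⁻²·A⁻¹.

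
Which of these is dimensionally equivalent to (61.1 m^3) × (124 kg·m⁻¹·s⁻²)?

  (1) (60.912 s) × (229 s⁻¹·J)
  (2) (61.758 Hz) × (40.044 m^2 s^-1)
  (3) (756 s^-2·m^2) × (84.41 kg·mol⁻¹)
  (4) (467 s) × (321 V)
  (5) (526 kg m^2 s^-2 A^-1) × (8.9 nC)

Reference: [m³] · [kg·m⁻¹·s⁻²] = kg·m²·s⁻².
Each option:
  (1) [s] · [kg·m²·s⁻³] = kg·m²·s⁻²  ← same
  (2) [s⁻¹] · [m²·s⁻¹] = m²·s⁻²
  (3) [m²·s⁻²] · [kg·mol⁻¹] = kg·m²·s⁻²·mol⁻¹
  (4) [s] · [kg·m²·s⁻³·A⁻¹] = kg·m²·s⁻²·A⁻¹
  (5) [kg·m²·s⁻²·A⁻¹] · [s·A] = kg·m²·s⁻¹
Only (1) matches kg·m²·s⁻².

(1)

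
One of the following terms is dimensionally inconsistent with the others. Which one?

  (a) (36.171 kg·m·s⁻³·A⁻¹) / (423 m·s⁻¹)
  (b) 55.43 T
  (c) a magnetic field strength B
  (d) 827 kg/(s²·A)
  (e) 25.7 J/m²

Dimensions:
  (a) [kg·m·s⁻³·A⁻¹] / [m·s⁻¹] = kg·s⁻²·A⁻¹
  (b) T = Wb·m⁻² = kg·s⁻²·A⁻¹
  (c) [magnetic field strength B] = kg·s⁻²·A⁻¹
  (d) kg·s⁻²·A⁻¹
  (e) J·m⁻² = N·m·m⁻² = kg·s⁻²
All reduce to kg·s⁻²·A⁻¹ except (e), which is kg·s⁻².

(e)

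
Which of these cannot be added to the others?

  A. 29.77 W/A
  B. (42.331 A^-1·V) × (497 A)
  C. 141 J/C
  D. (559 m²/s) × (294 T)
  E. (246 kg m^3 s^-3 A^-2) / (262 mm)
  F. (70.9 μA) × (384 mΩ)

Reduce each to base SI dimensions:
  A. W·A⁻¹ = J·s⁻¹·A⁻¹ = kg·m²·s⁻³·A⁻¹
  B. [kg·m²·s⁻³·A⁻²] · [A] = kg·m²·s⁻³·A⁻¹
  C. J·C⁻¹ = N·m·(s·A)⁻¹ = kg·m²·s⁻³·A⁻¹
  D. [m²·s⁻¹] · [kg·s⁻²·A⁻¹] = kg·m²·s⁻³·A⁻¹
  E. [kg·m³·s⁻³·A⁻²] / [m] = kg·m²·s⁻³·A⁻²
  F. [A] · [kg·m²·s⁻³·A⁻²] = kg·m²·s⁻³·A⁻¹
All reduce to kg·m²·s⁻³·A⁻¹ except E., which is kg·m²·s⁻³·A⁻².

E.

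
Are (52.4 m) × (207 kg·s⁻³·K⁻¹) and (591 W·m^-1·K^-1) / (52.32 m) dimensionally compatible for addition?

No

Reduce each to base SI dimensions:
  (52.4 m) × (207 kg·s⁻³·K⁻¹):  [m] · [kg·s⁻³·K⁻¹] = kg·m·s⁻³·K⁻¹
  (591 W·m^-1·K^-1) / (52.32 m):  [kg·m·s⁻³·K⁻¹] / [m] = kg·s⁻³·K⁻¹
kg·m·s⁻³·K⁻¹ ≠ kg·s⁻³·K⁻¹, so they cannot be added.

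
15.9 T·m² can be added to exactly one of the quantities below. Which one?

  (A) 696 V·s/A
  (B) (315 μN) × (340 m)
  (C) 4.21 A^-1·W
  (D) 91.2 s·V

(D)

Reference: T·m² = Wb·m⁻²·m² = kg·m²·s⁻²·A⁻¹.
Each option:
  (A) V·s·A⁻¹ = J·C⁻¹·s·A⁻¹ = kg·m²·s⁻²·A⁻²
  (B) [kg·m·s⁻²] · [m] = kg·m²·s⁻²
  (C) W·A⁻¹ = J·s⁻¹·A⁻¹ = kg·m²·s⁻³·A⁻¹
  (D) V·s = J·C⁻¹·s = kg·m²·s⁻²·A⁻¹  ← same
Only (D) matches kg·m²·s⁻²·A⁻¹.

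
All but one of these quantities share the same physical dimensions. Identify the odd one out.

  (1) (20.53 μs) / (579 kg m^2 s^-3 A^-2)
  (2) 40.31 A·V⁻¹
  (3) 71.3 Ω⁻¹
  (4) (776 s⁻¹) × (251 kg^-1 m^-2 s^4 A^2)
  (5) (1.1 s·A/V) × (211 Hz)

(1)

Reduce each to base SI dimensions:
  (1) [s] / [kg·m²·s⁻³·A⁻²] = kg⁻¹·m⁻²·s⁴·A²
  (2) A·V⁻¹ = A·(J·C⁻¹)⁻¹ = kg⁻¹·m⁻²·s³·A²
  (3) Ω⁻¹ = (V·A⁻¹)⁻¹ = kg⁻¹·m⁻²·s³·A²
  (4) [s⁻¹] · [kg⁻¹·m⁻²·s⁴·A²] = kg⁻¹·m⁻²·s³·A²
  (5) [kg⁻¹·m⁻²·s⁴·A²] · [s⁻¹] = kg⁻¹·m⁻²·s³·A²
All reduce to kg⁻¹·m⁻²·s³·A² except (1), which is kg⁻¹·m⁻²·s⁴·A².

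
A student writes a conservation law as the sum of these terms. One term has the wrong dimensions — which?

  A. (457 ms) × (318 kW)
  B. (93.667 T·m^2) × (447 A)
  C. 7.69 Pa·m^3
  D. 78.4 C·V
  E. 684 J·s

E.

Reduce each to base SI dimensions:
  A. [s] · [kg·m²·s⁻³] = kg·m²·s⁻²
  B. [kg·m²·s⁻²·A⁻¹] · [A] = kg·m²·s⁻²
  C. Pa·m³ = N·m⁻²·m³ = kg·m²·s⁻²
  D. C·V = s·A·J·C⁻¹ = kg·m²·s⁻²
  E. J·s = N·m·s = kg·m²·s⁻¹
All reduce to kg·m²·s⁻² except E., which is kg·m²·s⁻¹.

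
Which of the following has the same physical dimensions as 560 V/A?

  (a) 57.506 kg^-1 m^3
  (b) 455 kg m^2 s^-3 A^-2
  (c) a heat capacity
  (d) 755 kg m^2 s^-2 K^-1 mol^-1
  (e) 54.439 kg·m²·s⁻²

Reference: V·A⁻¹ = J·C⁻¹·A⁻¹ = kg·m²·s⁻³·A⁻².
Each option:
  (a) kg⁻¹·m³
  (b) kg·m²·s⁻³·A⁻²  ← same
  (c) [heat capacity] = kg·m²·s⁻²·K⁻¹
  (d) kg·m²·s⁻²·K⁻¹·mol⁻¹
  (e) kg·m²·s⁻²
Only (b) matches kg·m²·s⁻³·A⁻².

(b)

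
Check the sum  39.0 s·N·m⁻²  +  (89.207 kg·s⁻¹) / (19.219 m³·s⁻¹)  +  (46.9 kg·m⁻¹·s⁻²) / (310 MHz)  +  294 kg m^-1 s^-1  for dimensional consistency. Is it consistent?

No

Expand each in SI base units:
  39.0 s·N·m⁻²:  N·s·m⁻² = kg·m·s⁻²·s·m⁻² = kg·m⁻¹·s⁻¹
  (89.207 kg·s⁻¹) / (19.219 m³·s⁻¹):  [kg·s⁻¹] / [m³·s⁻¹] = kg·m⁻³
  (46.9 kg·m⁻¹·s⁻²) / (310 MHz):  [kg·m⁻¹·s⁻²] / [s⁻¹] = kg·m⁻¹·s⁻¹
  294 kg m^-1 s^-1:  kg·m⁻¹·s⁻¹
The terms do not share a single dimension (kg·m⁻³ vs kg·m⁻¹·s⁻¹).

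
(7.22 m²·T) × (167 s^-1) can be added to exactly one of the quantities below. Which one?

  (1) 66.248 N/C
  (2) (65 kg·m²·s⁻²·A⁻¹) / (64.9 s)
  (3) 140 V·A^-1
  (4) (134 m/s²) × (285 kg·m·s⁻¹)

(2)

Reference: [kg·m²·s⁻²·A⁻¹] · [s⁻¹] = kg·m²·s⁻³·A⁻¹.
Each option:
  (1) N·C⁻¹ = kg·m·s⁻²·(s·A)⁻¹ = kg·m·s⁻³·A⁻¹
  (2) [kg·m²·s⁻²·A⁻¹] / [s] = kg·m²·s⁻³·A⁻¹  ← same
  (3) V·A⁻¹ = J·C⁻¹·A⁻¹ = kg·m²·s⁻³·A⁻²
  (4) [m·s⁻²] · [kg·m·s⁻¹] = kg·m²·s⁻³
Only (2) matches kg·m²·s⁻³·A⁻¹.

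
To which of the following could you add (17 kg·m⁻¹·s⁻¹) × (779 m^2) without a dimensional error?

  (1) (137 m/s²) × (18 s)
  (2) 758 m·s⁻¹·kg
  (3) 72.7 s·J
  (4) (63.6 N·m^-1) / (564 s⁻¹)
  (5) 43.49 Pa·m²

(2)

Reference: [kg·m⁻¹·s⁻¹] · [m²] = kg·m·s⁻¹.
Each option:
  (1) [m·s⁻²] · [s] = m·s⁻¹
  (2) kg·m·s⁻¹  ← same
  (3) J·s = N·m·s = kg·m²·s⁻¹
  (4) [kg·s⁻²] / [s⁻¹] = kg·s⁻¹
  (5) Pa·m² = N·m⁻²·m² = kg·m·s⁻²
Only (2) matches kg·m·s⁻¹.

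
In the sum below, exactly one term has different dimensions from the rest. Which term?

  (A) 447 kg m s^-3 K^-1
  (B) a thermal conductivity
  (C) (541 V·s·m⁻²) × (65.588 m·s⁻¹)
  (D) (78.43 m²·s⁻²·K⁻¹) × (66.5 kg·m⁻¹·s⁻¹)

(C)

Reduce each to base SI dimensions:
  (A) kg·m·s⁻³·K⁻¹
  (B) [thermal conductivity] = kg·m·s⁻³·K⁻¹
  (C) [kg·s⁻²·A⁻¹] · [m·s⁻¹] = kg·m·s⁻³·A⁻¹
  (D) [m²·s⁻²·K⁻¹] · [kg·m⁻¹·s⁻¹] = kg·m·s⁻³·K⁻¹
All reduce to kg·m·s⁻³·K⁻¹ except (C), which is kg·m·s⁻³·A⁻¹.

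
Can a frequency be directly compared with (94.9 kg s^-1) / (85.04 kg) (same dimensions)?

Expand each in SI base units:
  a frequency:  [frequency] = s⁻¹
  (94.9 kg s^-1) / (85.04 kg):  [kg·s⁻¹] / [kg] = s⁻¹
Both are s⁻¹, so they have the same dimensions and can be added.

Yes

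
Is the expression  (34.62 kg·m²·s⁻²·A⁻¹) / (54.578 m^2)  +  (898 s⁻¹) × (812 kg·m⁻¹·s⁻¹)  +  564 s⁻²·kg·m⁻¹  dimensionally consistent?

Expand each in SI base units:
  (34.62 kg·m²·s⁻²·A⁻¹) / (54.578 m^2):  [kg·m²·s⁻²·A⁻¹] / [m²] = kg·s⁻²·A⁻¹
  (898 s⁻¹) × (812 kg·m⁻¹·s⁻¹):  [s⁻¹] · [kg·m⁻¹·s⁻¹] = kg·m⁻¹·s⁻²
  564 s⁻²·kg·m⁻¹:  kg·m⁻¹·s⁻²
The terms do not share a single dimension (kg·m⁻¹·s⁻² vs kg·s⁻²·A⁻¹).

No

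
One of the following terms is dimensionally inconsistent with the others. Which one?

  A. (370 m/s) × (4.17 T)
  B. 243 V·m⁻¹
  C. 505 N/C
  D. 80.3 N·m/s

D.

Work out the base dimensions of each:
  A. [m·s⁻¹] · [kg·s⁻²·A⁻¹] = kg·m·s⁻³·A⁻¹
  B. V·m⁻¹ = J·C⁻¹·m⁻¹ = kg·m·s⁻³·A⁻¹
  C. N·C⁻¹ = kg·m·s⁻²·(s·A)⁻¹ = kg·m·s⁻³·A⁻¹
  D. N·m·s⁻¹ = kg·m·s⁻²·m·s⁻¹ = kg·m²·s⁻³
All reduce to kg·m·s⁻³·A⁻¹ except D., which is kg·m²·s⁻³.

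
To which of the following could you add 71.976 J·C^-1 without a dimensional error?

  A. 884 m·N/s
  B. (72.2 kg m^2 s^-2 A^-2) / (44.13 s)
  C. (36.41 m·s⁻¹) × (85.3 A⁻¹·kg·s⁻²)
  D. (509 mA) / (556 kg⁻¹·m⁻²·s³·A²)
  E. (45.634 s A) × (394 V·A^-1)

D.

Reference: J·C⁻¹ = N·m·(s·A)⁻¹ = kg·m²·s⁻³·A⁻¹.
Each option:
  A. N·m·s⁻¹ = kg·m·s⁻²·m·s⁻¹ = kg·m²·s⁻³
  B. [kg·m²·s⁻²·A⁻²] / [s] = kg·m²·s⁻³·A⁻²
  C. [m·s⁻¹] · [kg·s⁻²·A⁻¹] = kg·m·s⁻³·A⁻¹
  D. [A] / [kg⁻¹·m⁻²·s³·A²] = kg·m²·s⁻³·A⁻¹  ← same
  E. [s·A] · [kg·m²·s⁻³·A⁻²] = kg·m²·s⁻²·A⁻¹
Only D. matches kg·m²·s⁻³·A⁻¹.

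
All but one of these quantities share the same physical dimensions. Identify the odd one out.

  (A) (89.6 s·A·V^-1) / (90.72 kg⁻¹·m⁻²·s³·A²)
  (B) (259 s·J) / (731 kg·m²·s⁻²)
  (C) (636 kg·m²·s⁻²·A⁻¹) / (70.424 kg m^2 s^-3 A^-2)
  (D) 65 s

(C)

Reduce each to base SI dimensions:
  (A) [kg⁻¹·m⁻²·s⁴·A²] / [kg⁻¹·m⁻²·s³·A²] = s
  (B) [kg·m²·s⁻¹] / [kg·m²·s⁻²] = s
  (C) [kg·m²·s⁻²·A⁻¹] / [kg·m²·s⁻³·A⁻²] = s·A
  (D) s
All reduce to s except (C), which is s·A.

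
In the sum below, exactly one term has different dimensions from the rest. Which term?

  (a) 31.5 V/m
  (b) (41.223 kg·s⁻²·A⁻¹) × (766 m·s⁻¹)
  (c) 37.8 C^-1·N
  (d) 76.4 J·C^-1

Dimensions:
  (a) V·m⁻¹ = J·C⁻¹·m⁻¹ = kg·m·s⁻³·A⁻¹
  (b) [kg·s⁻²·A⁻¹] · [m·s⁻¹] = kg·m·s⁻³·A⁻¹
  (c) N·C⁻¹ = kg·m·s⁻²·(s·A)⁻¹ = kg·m·s⁻³·A⁻¹
  (d) J·C⁻¹ = N·m·(s·A)⁻¹ = kg·m²·s⁻³·A⁻¹
All reduce to kg·m·s⁻³·A⁻¹ except (d), which is kg·m²·s⁻³·A⁻¹.

(d)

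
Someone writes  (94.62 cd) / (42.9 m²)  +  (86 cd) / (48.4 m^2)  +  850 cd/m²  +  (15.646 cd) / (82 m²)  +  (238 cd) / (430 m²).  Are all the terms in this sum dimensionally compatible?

Yes

Expand each in SI base units:
  (94.62 cd) / (42.9 m²):  [cd] / [m²] = m⁻²·cd
  (86 cd) / (48.4 m^2):  [cd] / [m²] = m⁻²·cd
  850 cd/m²:  cd·m⁻² = m⁻²·cd
  (15.646 cd) / (82 m²):  [cd] / [m²] = m⁻²·cd
  (238 cd) / (430 m²):  [cd] / [m²] = m⁻²·cd
Every term reduces to m⁻²·cd.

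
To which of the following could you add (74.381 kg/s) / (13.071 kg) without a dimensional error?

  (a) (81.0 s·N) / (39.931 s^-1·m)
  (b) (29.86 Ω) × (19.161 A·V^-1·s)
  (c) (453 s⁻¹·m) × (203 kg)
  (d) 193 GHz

(d)

Reference: [kg·s⁻¹] / [kg] = s⁻¹.
Each option:
  (a) [kg·m·s⁻¹] / [m·s⁻¹] = kg
  (b) [kg·m²·s⁻³·A⁻²] · [kg⁻¹·m⁻²·s⁴·A²] = s
  (c) [m·s⁻¹] · [kg] = kg·m·s⁻¹
  (d) Hz = s⁻¹  ← same
Only (d) matches s⁻¹.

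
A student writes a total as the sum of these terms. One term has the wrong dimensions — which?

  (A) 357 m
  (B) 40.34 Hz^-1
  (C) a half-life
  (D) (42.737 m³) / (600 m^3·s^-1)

(A)

In SI base units:
  (A) m
  (B) Hz⁻¹ = (s⁻¹)⁻¹ = s
  (C) [half-life] = s
  (D) [m³] / [m³·s⁻¹] = s
All reduce to s except (A), which is m.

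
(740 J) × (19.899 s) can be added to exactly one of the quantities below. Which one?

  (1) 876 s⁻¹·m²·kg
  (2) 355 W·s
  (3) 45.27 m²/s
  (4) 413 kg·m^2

(1)

Reference: [kg·m²·s⁻²] · [s] = kg·m²·s⁻¹.
Each option:
  (1) kg·m²·s⁻¹  ← same
  (2) W·s = J·s⁻¹·s = kg·m²·s⁻²
  (3) m²·s⁻¹
  (4) kg·m²
Only (1) matches kg·m²·s⁻¹.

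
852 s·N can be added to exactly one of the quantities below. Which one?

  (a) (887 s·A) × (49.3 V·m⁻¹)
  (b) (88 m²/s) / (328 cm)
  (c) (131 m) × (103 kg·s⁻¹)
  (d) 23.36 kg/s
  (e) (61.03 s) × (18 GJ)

Reference: N·s = kg·m·s⁻²·s = kg·m·s⁻¹.
Each option:
  (a) [s·A] · [kg·m·s⁻³·A⁻¹] = kg·m·s⁻²
  (b) [m²·s⁻¹] / [m] = m·s⁻¹
  (c) [m] · [kg·s⁻¹] = kg·m·s⁻¹  ← same
  (d) kg·s⁻¹
  (e) [s] · [kg·m²·s⁻²] = kg·m²·s⁻¹
Only (c) matches kg·m·s⁻¹.

(c)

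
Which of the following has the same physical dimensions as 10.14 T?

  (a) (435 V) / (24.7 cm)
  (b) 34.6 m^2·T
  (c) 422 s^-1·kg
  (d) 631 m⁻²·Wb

Reference: T = Wb·m⁻² = kg·s⁻²·A⁻¹.
Each option:
  (a) [kg·m²·s⁻³·A⁻¹] / [m] = kg·m·s⁻³·A⁻¹
  (b) T·m² = Wb·m⁻²·m² = kg·m²·s⁻²·A⁻¹
  (c) kg·s⁻¹
  (d) Wb·m⁻² = V·s·m⁻² = kg·s⁻²·A⁻¹  ← same
Only (d) matches kg·s⁻²·A⁻¹.

(d)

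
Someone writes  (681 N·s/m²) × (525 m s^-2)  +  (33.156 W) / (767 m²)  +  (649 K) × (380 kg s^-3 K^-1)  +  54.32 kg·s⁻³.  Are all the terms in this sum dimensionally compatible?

Yes

Dimensions:
  (681 N·s/m²) × (525 m s^-2):  [kg·m⁻¹·s⁻¹] · [m·s⁻²] = kg·s⁻³
  (33.156 W) / (767 m²):  [kg·m²·s⁻³] / [m²] = kg·s⁻³
  (649 K) × (380 kg s^-3 K^-1):  [K] · [kg·s⁻³·K⁻¹] = kg·s⁻³
  54.32 kg·s⁻³:  kg·s⁻³
Every term reduces to kg·s⁻³.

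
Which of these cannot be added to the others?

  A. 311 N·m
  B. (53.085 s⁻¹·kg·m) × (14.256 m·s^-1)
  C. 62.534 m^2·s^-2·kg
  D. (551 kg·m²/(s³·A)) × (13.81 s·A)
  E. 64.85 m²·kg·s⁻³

Reduce each to base SI dimensions:
  A. N·m = kg·m·s⁻²·m = kg·m²·s⁻²
  B. [kg·m·s⁻¹] · [m·s⁻¹] = kg·m²·s⁻²
  C. kg·m²·s⁻²
  D. [kg·m²·s⁻³·A⁻¹] · [s·A] = kg·m²·s⁻²
  E. kg·m²·s⁻³
All reduce to kg·m²·s⁻² except E., which is kg·m²·s⁻³.

E.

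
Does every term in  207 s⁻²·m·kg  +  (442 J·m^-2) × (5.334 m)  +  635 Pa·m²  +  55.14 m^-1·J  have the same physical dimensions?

Dimensions:
  207 s⁻²·m·kg:  kg·m·s⁻²
  (442 J·m^-2) × (5.334 m):  [kg·s⁻²] · [m] = kg·m·s⁻²
  635 Pa·m²:  Pa·m² = N·m⁻²·m² = kg·m·s⁻²
  55.14 m^-1·J:  J·m⁻¹ = N·m·m⁻¹ = kg·m·s⁻²
Every term reduces to kg·m·s⁻².

Yes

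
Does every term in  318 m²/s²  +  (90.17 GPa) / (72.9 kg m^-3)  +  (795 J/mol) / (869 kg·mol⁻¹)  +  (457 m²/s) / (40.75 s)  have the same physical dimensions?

Yes

In SI base units:
  318 m²/s²:  m²·s⁻²
  (90.17 GPa) / (72.9 kg m^-3):  [kg·m⁻¹·s⁻²] / [kg·m⁻³] = m²·s⁻²
  (795 J/mol) / (869 kg·mol⁻¹):  [kg·m²·s⁻²·mol⁻¹] / [kg·mol⁻¹] = m²·s⁻²
  (457 m²/s) / (40.75 s):  [m²·s⁻¹] / [s] = m²·s⁻²
Every term reduces to m²·s⁻².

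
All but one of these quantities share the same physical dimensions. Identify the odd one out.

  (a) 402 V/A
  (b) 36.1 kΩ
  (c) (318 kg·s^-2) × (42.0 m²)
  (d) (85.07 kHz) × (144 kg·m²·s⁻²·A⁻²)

Work out the base dimensions of each:
  (a) V·A⁻¹ = J·C⁻¹·A⁻¹ = kg·m²·s⁻³·A⁻²
  (b) Ω = V·A⁻¹ = kg·m²·s⁻³·A⁻²
  (c) [kg·s⁻²] · [m²] = kg·m²·s⁻²
  (d) [s⁻¹] · [kg·m²·s⁻²·A⁻²] = kg·m²·s⁻³·A⁻²
All reduce to kg·m²·s⁻³·A⁻² except (c), which is kg·m²·s⁻².

(c)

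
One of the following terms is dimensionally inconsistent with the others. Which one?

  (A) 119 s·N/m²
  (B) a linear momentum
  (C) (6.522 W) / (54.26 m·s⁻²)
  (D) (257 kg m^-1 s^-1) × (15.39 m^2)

In SI base units:
  (A) N·s·m⁻² = kg·m·s⁻²·s·m⁻² = kg·m⁻¹·s⁻¹
  (B) [linear momentum] = kg·m·s⁻¹
  (C) [kg·m²·s⁻³] / [m·s⁻²] = kg·m·s⁻¹
  (D) [kg·m⁻¹·s⁻¹] · [m²] = kg·m·s⁻¹
All reduce to kg·m·s⁻¹ except (A), which is kg·m⁻¹·s⁻¹.

(A)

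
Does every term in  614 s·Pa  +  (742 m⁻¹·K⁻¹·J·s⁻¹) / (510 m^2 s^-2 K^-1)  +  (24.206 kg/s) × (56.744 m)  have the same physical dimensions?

No

In SI base units:
  614 s·Pa:  Pa·s = N·m⁻²·s = kg·m⁻¹·s⁻¹
  (742 m⁻¹·K⁻¹·J·s⁻¹) / (510 m^2 s^-2 K^-1):  [kg·m·s⁻³·K⁻¹] / [m²·s⁻²·K⁻¹] = kg·m⁻¹·s⁻¹
  (24.206 kg/s) × (56.744 m):  [kg·s⁻¹] · [m] = kg·m·s⁻¹
The terms do not share a single dimension (kg·m·s⁻¹ vs kg·m⁻¹·s⁻¹).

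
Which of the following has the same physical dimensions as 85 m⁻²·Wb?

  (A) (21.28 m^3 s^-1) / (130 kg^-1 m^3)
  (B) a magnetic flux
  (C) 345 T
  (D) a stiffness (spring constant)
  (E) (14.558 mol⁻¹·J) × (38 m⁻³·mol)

Reference: Wb·m⁻² = V·s·m⁻² = kg·s⁻²·A⁻¹.
Each option:
  (A) [m³·s⁻¹] / [kg⁻¹·m³] = kg·s⁻¹
  (B) [magnetic flux] = kg·m²·s⁻²·A⁻¹
  (C) T = Wb·m⁻² = kg·s⁻²·A⁻¹  ← same
  (D) [stiffness (spring constant)] = kg·s⁻²
  (E) [kg·m²·s⁻²·mol⁻¹] · [m⁻³·mol] = kg·m⁻¹·s⁻²
Only (C) matches kg·s⁻²·A⁻¹.

(C)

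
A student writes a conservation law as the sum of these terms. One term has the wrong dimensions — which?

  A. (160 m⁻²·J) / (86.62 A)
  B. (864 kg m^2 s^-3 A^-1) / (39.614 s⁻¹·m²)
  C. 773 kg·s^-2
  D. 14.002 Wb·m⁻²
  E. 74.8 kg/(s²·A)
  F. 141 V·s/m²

C.

Work out the base dimensions of each:
  A. [kg·s⁻²] / [A] = kg·s⁻²·A⁻¹
  B. [kg·m²·s⁻³·A⁻¹] / [m²·s⁻¹] = kg·s⁻²·A⁻¹
  C. kg·s⁻²
  D. Wb·m⁻² = V·s·m⁻² = kg·s⁻²·A⁻¹
  E. kg·s⁻²·A⁻¹
  F. V·s·m⁻² = J·C⁻¹·s·m⁻² = kg·s⁻²·A⁻¹
All reduce to kg·s⁻²·A⁻¹ except C., which is kg·s⁻².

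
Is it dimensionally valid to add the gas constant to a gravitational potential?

No

Reduce each to base SI dimensions:
  the gas constant:  [gas constant] = kg·m²·s⁻²·K⁻¹·mol⁻¹
  a gravitational potential:  [gravitational potential] = m²·s⁻²
kg·m²·s⁻²·K⁻¹·mol⁻¹ ≠ m²·s⁻², so they cannot be added.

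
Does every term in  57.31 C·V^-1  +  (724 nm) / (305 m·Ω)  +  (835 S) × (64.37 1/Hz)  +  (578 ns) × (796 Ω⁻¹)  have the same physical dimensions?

No

Work out the base dimensions of each:
  57.31 C·V^-1:  C·V⁻¹ = s·A·(J·C⁻¹)⁻¹ = kg⁻¹·m⁻²·s⁴·A²
  (724 nm) / (305 m·Ω):  [m] / [kg·m³·s⁻³·A⁻²] = kg⁻¹·m⁻²·s³·A²
  (835 S) × (64.37 1/Hz):  [kg⁻¹·m⁻²·s³·A²] · [s] = kg⁻¹·m⁻²·s⁴·A²
  (578 ns) × (796 Ω⁻¹):  [s] · [kg⁻¹·m⁻²·s³·A²] = kg⁻¹·m⁻²·s⁴·A²
The terms do not share a single dimension (kg⁻¹·m⁻²·s³·A² vs kg⁻¹·m⁻²·s⁴·A²).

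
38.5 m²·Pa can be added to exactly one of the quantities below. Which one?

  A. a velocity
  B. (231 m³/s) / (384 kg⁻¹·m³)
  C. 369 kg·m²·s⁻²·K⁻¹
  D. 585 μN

D.

Reference: Pa·m² = N·m⁻²·m² = kg·m·s⁻².
Each option:
  A. [velocity] = m·s⁻¹
  B. [m³·s⁻¹] / [kg⁻¹·m³] = kg·s⁻¹
  C. kg·m²·s⁻²·K⁻¹
  D. N = kg·m·s⁻²  ← same
Only D. matches kg·m·s⁻².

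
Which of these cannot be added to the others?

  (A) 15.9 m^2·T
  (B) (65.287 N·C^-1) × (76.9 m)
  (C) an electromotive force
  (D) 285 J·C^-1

Work out the base dimensions of each:
  (A) T·m² = Wb·m⁻²·m² = kg·m²·s⁻²·A⁻¹
  (B) [kg·m·s⁻³·A⁻¹] · [m] = kg·m²·s⁻³·A⁻¹
  (C) [electromotive force] = kg·m²·s⁻³·A⁻¹
  (D) J·C⁻¹ = N·m·(s·A)⁻¹ = kg·m²·s⁻³·A⁻¹
All reduce to kg·m²·s⁻³·A⁻¹ except (A), which is kg·m²·s⁻²·A⁻¹.

(A)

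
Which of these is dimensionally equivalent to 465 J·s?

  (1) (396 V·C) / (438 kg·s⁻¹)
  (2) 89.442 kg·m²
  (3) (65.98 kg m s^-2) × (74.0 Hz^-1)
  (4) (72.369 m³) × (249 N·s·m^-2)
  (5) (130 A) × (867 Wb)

(4)

Reference: J·s = N·m·s = kg·m²·s⁻¹.
Each option:
  (1) [kg·m²·s⁻²] / [kg·s⁻¹] = m²·s⁻¹
  (2) kg·m²
  (3) [kg·m·s⁻²] · [s] = kg·m·s⁻¹
  (4) [m³] · [kg·m⁻¹·s⁻¹] = kg·m²·s⁻¹  ← same
  (5) [A] · [kg·m²·s⁻²·A⁻¹] = kg·m²·s⁻²
Only (4) matches kg·m²·s⁻¹.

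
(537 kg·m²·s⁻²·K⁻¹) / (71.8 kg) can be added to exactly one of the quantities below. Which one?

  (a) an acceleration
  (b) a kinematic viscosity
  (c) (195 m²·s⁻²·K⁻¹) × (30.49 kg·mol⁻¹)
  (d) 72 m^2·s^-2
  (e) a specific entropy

(e)

Reference: [kg·m²·s⁻²·K⁻¹] / [kg] = m²·s⁻²·K⁻¹.
Each option:
  (a) [acceleration] = m·s⁻²
  (b) [kinematic viscosity] = m²·s⁻¹
  (c) [m²·s⁻²·K⁻¹] · [kg·mol⁻¹] = kg·m²·s⁻²·K⁻¹·mol⁻¹
  (d) m²·s⁻²
  (e) [specific entropy] = m²·s⁻²·K⁻¹  ← same
Only (e) matches m²·s⁻²·K⁻¹.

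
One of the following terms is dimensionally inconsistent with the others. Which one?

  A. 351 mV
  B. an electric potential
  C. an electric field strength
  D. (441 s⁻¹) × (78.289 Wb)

Expand each in SI base units:
  A. V = J·C⁻¹ = kg·m²·s⁻³·A⁻¹
  B. [electric potential] = kg·m²·s⁻³·A⁻¹
  C. [electric field strength] = kg·m·s⁻³·A⁻¹
  D. [s⁻¹] · [kg·m²·s⁻²·A⁻¹] = kg·m²·s⁻³·A⁻¹
All reduce to kg·m²·s⁻³·A⁻¹ except C., which is kg·m·s⁻³·A⁻¹.

C.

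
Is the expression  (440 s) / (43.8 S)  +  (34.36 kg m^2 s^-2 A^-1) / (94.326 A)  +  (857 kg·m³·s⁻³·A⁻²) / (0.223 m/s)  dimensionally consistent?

Yes

Dimensions:
  (440 s) / (43.8 S):  [s] / [kg⁻¹·m⁻²·s³·A²] = kg·m²·s⁻²·A⁻²
  (34.36 kg m^2 s^-2 A^-1) / (94.326 A):  [kg·m²·s⁻²·A⁻¹] / [A] = kg·m²·s⁻²·A⁻²
  (857 kg·m³·s⁻³·A⁻²) / (0.223 m/s):  [kg·m³·s⁻³·A⁻²] / [m·s⁻¹] = kg·m²·s⁻²·A⁻²
Every term reduces to kg·m²·s⁻²·A⁻².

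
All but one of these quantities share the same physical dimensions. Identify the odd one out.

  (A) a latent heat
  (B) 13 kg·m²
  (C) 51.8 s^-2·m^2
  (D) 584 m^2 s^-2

Expand each in SI base units:
  (A) [latent heat] = m²·s⁻²
  (B) kg·m²
  (C) m²·s⁻²
  (D) m²·s⁻²
All reduce to m²·s⁻² except (B), which is kg·m².

(B)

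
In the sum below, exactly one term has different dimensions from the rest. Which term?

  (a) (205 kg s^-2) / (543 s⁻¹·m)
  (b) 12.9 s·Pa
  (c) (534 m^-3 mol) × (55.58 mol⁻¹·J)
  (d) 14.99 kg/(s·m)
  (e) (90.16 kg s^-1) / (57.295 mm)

(c)

Work out the base dimensions of each:
  (a) [kg·s⁻²] / [m·s⁻¹] = kg·m⁻¹·s⁻¹
  (b) Pa·s = N·m⁻²·s = kg·m⁻¹·s⁻¹
  (c) [m⁻³·mol] · [kg·m²·s⁻²·mol⁻¹] = kg·m⁻¹·s⁻²
  (d) kg·m⁻¹·s⁻¹
  (e) [kg·s⁻¹] / [m] = kg·m⁻¹·s⁻¹
All reduce to kg·m⁻¹·s⁻¹ except (c), which is kg·m⁻¹·s⁻².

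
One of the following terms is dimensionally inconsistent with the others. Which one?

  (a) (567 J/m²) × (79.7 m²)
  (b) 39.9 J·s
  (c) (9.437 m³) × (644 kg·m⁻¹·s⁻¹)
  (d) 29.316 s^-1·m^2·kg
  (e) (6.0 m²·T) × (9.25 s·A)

In SI base units:
  (a) [kg·s⁻²] · [m²] = kg·m²·s⁻²
  (b) J·s = N·m·s = kg·m²·s⁻¹
  (c) [m³] · [kg·m⁻¹·s⁻¹] = kg·m²·s⁻¹
  (d) kg·m²·s⁻¹
  (e) [kg·m²·s⁻²·A⁻¹] · [s·A] = kg·m²·s⁻¹
All reduce to kg·m²·s⁻¹ except (a), which is kg·m²·s⁻².

(a)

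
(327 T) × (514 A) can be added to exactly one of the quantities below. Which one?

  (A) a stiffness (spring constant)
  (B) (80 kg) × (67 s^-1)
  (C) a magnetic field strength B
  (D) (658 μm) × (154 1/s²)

(A)

Reference: [kg·s⁻²·A⁻¹] · [A] = kg·s⁻².
Each option:
  (A) [stiffness (spring constant)] = kg·s⁻²  ← same
  (B) [kg] · [s⁻¹] = kg·s⁻¹
  (C) [magnetic field strength B] = kg·s⁻²·A⁻¹
  (D) [m] · [s⁻²] = m·s⁻²
Only (A) matches kg·s⁻².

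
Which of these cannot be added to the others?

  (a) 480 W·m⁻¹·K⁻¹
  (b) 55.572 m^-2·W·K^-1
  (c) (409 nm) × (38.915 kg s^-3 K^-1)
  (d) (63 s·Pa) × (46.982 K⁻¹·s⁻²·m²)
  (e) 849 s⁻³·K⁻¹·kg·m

(b)

Dimensions:
  (a) W·m⁻¹·K⁻¹ = J·s⁻¹·m⁻¹·K⁻¹ = kg·m·s⁻³·K⁻¹
  (b) W·m⁻²·K⁻¹ = J·s⁻¹·m⁻²·K⁻¹ = kg·s⁻³·K⁻¹
  (c) [m] · [kg·s⁻³·K⁻¹] = kg·m·s⁻³·K⁻¹
  (d) [kg·m⁻¹·s⁻¹] · [m²·s⁻²·K⁻¹] = kg·m·s⁻³·K⁻¹
  (e) kg·m·s⁻³·K⁻¹
All reduce to kg·m·s⁻³·K⁻¹ except (b), which is kg·s⁻³·K⁻¹.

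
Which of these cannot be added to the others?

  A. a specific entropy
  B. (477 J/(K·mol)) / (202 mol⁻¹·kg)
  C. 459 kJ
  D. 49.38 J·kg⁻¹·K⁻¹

C.

In SI base units:
  A. [specific entropy] = m²·s⁻²·K⁻¹
  B. [kg·m²·s⁻²·K⁻¹·mol⁻¹] / [kg·mol⁻¹] = m²·s⁻²·K⁻¹
  C. J = N·m = kg·m²·s⁻²
  D. J·kg⁻¹·K⁻¹ = N·m·kg⁻¹·K⁻¹ = m²·s⁻²·K⁻¹
All reduce to m²·s⁻²·K⁻¹ except C., which is kg·m²·s⁻².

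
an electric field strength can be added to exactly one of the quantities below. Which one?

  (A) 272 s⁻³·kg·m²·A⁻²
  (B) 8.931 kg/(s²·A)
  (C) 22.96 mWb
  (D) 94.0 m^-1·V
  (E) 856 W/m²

(D)

Reference: [electric field strength] = kg·m·s⁻³·A⁻¹.
Each option:
  (A) kg·m²·s⁻³·A⁻²
  (B) kg·s⁻²·A⁻¹
  (C) Wb = V·s = kg·m²·s⁻²·A⁻¹
  (D) V·m⁻¹ = J·C⁻¹·m⁻¹ = kg·m·s⁻³·A⁻¹  ← same
  (E) W·m⁻² = J·s⁻¹·m⁻² = kg·s⁻³
Only (D) matches kg·m·s⁻³·A⁻¹.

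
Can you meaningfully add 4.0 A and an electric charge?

Dimensions:
  4.0 A:  A
  an electric charge:  [electric charge] = s·A
A ≠ s·A, so they cannot be added.

No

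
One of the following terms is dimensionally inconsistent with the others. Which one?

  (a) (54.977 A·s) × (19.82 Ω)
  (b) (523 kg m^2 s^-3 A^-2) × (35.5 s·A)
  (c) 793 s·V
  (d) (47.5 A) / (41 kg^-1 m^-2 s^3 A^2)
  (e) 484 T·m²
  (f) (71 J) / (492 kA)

(d)

Work out the base dimensions of each:
  (a) [s·A] · [kg·m²·s⁻³·A⁻²] = kg·m²·s⁻²·A⁻¹
  (b) [kg·m²·s⁻³·A⁻²] · [s·A] = kg·m²·s⁻²·A⁻¹
  (c) V·s = J·C⁻¹·s = kg·m²·s⁻²·A⁻¹
  (d) [A] / [kg⁻¹·m⁻²·s³·A²] = kg·m²·s⁻³·A⁻¹
  (e) T·m² = Wb·m⁻²·m² = kg·m²·s⁻²·A⁻¹
  (f) [kg·m²·s⁻²] / [A] = kg·m²·s⁻²·A⁻¹
All reduce to kg·m²·s⁻²·A⁻¹ except (d), which is kg·m²·s⁻³·A⁻¹.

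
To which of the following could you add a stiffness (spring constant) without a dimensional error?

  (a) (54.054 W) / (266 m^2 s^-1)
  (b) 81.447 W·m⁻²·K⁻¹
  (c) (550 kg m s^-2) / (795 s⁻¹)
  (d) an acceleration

(a)

Reference: [stiffness (spring constant)] = kg·s⁻².
Each option:
  (a) [kg·m²·s⁻³] / [m²·s⁻¹] = kg·s⁻²  ← same
  (b) W·m⁻²·K⁻¹ = J·s⁻¹·m⁻²·K⁻¹ = kg·s⁻³·K⁻¹
  (c) [kg·m·s⁻²] / [s⁻¹] = kg·m·s⁻¹
  (d) [acceleration] = m·s⁻²
Only (a) matches kg·s⁻².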